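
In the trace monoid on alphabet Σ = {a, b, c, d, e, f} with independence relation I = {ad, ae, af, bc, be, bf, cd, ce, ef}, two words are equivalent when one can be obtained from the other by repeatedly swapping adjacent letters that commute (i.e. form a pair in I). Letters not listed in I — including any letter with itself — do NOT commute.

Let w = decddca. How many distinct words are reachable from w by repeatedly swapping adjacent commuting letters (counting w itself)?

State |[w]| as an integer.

35

0(d) covers ∅
1(e) covers 0:d
2(c) covers ∅
3(d) covers 1:e
4(d) covers 3:d
5(c) covers 2:c
6(a) covers 5:c
floor of heap: 0:d, 2:c
completions by unplaced set U, small U first (add the entries for U minus each lowest piece of U):
  |U|=1: {4}:1  {6}:1
  |U|=2: {3,4}:1  {4,6}:2  {5,6}:1
  |U|=3: {1,3,4}:1  {2,5,6}:1  {3,4,6}:3  {4,5,6}:3
  |U|=4: {0,1,3,4}:1  {1,3,4,6}:4  {2,4,5,6}:4  {3,4,5,6}:6
  |U|=5: {0,1,3,4,6}:5  {1,3,4,5,6}:10  {2,3,4,5,6}:10
  start at 0(d): 20
  start at 2(c): 15
sum over floor = 35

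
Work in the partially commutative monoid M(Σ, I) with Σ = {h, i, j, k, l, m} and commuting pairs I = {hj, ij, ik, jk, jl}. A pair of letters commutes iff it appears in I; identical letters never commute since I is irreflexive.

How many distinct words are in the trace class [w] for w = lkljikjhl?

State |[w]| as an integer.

72

drop 0:l onto floor
drop 1:k onto {0:l}
drop 2:l onto {1:k}
drop 3:j onto floor
drop 4:i onto {2:l}
drop 5:k onto {2:l}
drop 6:j onto {3:j}
drop 7:h onto {4:i, 5:k}
drop 8:l onto {7:h}
ground layer = {0:l, 3:j}
drop-orders for the pieces not yet dropped (sum over which currently-grounded one goes next):
  1 to go: {6} 1  {8} 1
  2 to go: {3,6} 1  {6,8} 2  {7,8} 1
  3 to go: {3,6,8} 3  {4,7,8} 1  {5,7,8} 1  {6,7,8} 3
  4 to go: {3,6,7,8} 6  {4,5,7,8} 2  {4,6,7,8} 4  {5,6,7,8} 4
  5 to go: {2,4,5,7,8} 2  {3,4,6,7,8} 10  {3,5,6,7,8} 10  {4,5,6,7,8} 10
  6 to go: {1,2,4,5,7,8} 2  {2,4,5,6,7,8} 12  {3,4,5,6,7,8} 30
  7 to go: {0,1,2,4,5,7,8} 2  {1,2,4,5,6,7,8} 14  {2,3,4,5,6,7,8} 42
  if 0:l drops first: 56 orders
  if 3:j drops first: 16 orders
heap linearizations: 72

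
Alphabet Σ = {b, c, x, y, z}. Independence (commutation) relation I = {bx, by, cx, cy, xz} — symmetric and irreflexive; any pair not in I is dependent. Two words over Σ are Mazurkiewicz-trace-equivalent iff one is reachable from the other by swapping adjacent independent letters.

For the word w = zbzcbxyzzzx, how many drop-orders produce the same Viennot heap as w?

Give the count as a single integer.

73

#0=z has no predecessor
#1=b depends on [0:z]
#2=z depends on [1:b]
#3=c depends on [2:z]
#4=b depends on [3:c]
#5=x has no predecessor
#6=y depends on [2:z, 5:x]
#7=z depends on [4:b, 6:y]
#8=z depends on [7:z]
#9=z depends on [8:z]
#10=x depends on [6:y]
sources: [0:z, 5:x]
N(rest) = Σ N(rest − s) over sources s of rest; N(one piece) = 1:
  size 1 → [9]=1  [10]=1
  size 2 → [8,9]=1  [9,10]=2
  size 3 → [7,8,9]=1  [8,9,10]=3
  size 4 → [4,7,8,9]=1  [7,8,9,10]=4
  size 5 → [3,4,7,8,9]=1  [4,7,8,9,10]=5  [6,7,8,9,10]=4
  size 6 → [3,4,7,8,9,10]=6  [4,6,7,8,9,10]=9  [5,6,7,8,9,10]=4
  size 7 → [3,4,6,7,8,9,10]=15  [4,5,6,7,8,9,10]=13
  size 8 → [2,3,4,6,7,8,9,10]=15  [3,4,5,6,7,8,9,10]=28
  size 9 → [1,2,3,4,6,7,8,9,10]=15  [2,3,4,5,6,7,8,9,10]=43
  first=0(z) contributes 58
  first=5(x) contributes 15
|[w]| = 73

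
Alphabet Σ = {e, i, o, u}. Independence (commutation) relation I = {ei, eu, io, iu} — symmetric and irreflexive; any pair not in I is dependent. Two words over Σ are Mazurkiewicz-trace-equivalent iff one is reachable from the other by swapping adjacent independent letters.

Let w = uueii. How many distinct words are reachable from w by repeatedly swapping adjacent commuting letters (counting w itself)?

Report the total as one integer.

#0=u has no predecessor
#1=u depends on [0:u]
#2=e has no predecessor
#3=i has no predecessor
#4=i depends on [3:i]
sources: [0:u, 2:e, 3:i]
N(rest) = Σ N(rest − s) over sources s of rest; N(one piece) = 1:
  size 1 → [1]=1  [2]=1  [4]=1
  size 2 → [0,1]=1  [1,2]=2  [1,4]=2  [2,4]=2  [3,4]=1
  size 3 → [0,1,2]=3  [0,1,4]=3  [1,2,4]=6  [1,3,4]=3  [2,3,4]=3
  first=0(u) contributes 12
  first=2(e) contributes 6
  first=3(i) contributes 12
|[w]| = 30

30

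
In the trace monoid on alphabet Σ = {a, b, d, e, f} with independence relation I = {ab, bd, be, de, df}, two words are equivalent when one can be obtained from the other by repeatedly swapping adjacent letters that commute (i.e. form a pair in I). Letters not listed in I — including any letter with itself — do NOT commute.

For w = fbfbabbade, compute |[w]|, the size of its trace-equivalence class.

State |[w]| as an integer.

70

drop 0:f onto floor
drop 1:b onto {0:f}
drop 2:f onto {1:b}
drop 3:b onto {2:f}
drop 4:a onto {2:f}
drop 5:b onto {3:b}
drop 6:b onto {5:b}
drop 7:a onto {4:a}
drop 8:d onto {7:a}
drop 9:e onto {7:a}
ground layer = {0:f}
drop-orders for the pieces not yet dropped (sum over which currently-grounded one goes next):
  1 to go: {6} 1  {8} 1  {9} 1
  2 to go: {5,6} 1  {6,8} 2  {6,9} 2  {8,9} 2
  3 to go: {3,5,6} 1  {5,6,8} 3  {5,6,9} 3  {6,8,9} 6  {7,8,9} 2
  4 to go: {3,5,6,8} 4  {3,5,6,9} 4  {4,7,8,9} 2  {5,6,8,9} 12  {6,7,8,9} 8
  5 to go: {3,5,6,8,9} 20  {4,6,7,8,9} 10  {5,6,7,8,9} 20
  6 to go: {3,5,6,7,8,9} 40  {4,5,6,7,8,9} 30
  7 to go: {3,4,5,6,7,8,9} 70
  8 to go: {2,3,4,5,6,7,8,9} 70
  if 0:f drops first: 70 orders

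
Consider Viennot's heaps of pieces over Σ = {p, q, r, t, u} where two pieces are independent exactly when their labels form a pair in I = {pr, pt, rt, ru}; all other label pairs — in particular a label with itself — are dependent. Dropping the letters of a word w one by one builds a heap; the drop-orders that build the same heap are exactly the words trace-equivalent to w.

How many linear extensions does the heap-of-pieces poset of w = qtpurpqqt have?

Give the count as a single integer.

10

0(q) covers ∅
1(t) covers 0:q
2(p) covers 0:q
3(u) covers 1:t, 2:p
4(r) covers 0:q
5(p) covers 3:u
6(q) covers 4:r, 5:p
7(q) covers 6:q
8(t) covers 7:q
floor of heap: 0:q
completions by unplaced set U, small U first (add the entries for U minus each lowest piece of U):
  |U|=1: {8}:1
  |U|=2: {7,8}:1
  |U|=3: {6,7,8}:1
  |U|=4: {4,6,7,8}:1  {5,6,7,8}:1
  |U|=5: {3,5,6,7,8}:1  {4,5,6,7,8}:2
  |U|=6: {1,3,5,6,7,8}:1  {2,3,5,6,7,8}:1  {3,4,5,6,7,8}:3
  |U|=7: {1,2,3,5,6,7,8}:2  {1,3,4,5,6,7,8}:4  {2,3,4,5,6,7,8}:4
  start at 0(q): 10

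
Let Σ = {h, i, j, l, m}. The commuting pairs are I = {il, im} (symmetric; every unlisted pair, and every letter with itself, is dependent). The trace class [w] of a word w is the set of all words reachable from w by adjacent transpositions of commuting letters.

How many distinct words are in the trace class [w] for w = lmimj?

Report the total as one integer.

4

piece 0:l — minimal
piece 1:m rests on {0:l}
piece 2:i — minimal
piece 3:m rests on {1:m}
piece 4:j rests on {2:i, 3:m}
minimal pieces: {0:l, 2:i}
ways to finish when only these pieces remain (= sum over removing one remaining piece with nothing left below it):
  1 left: {4}→1
  2 left: {2,4}→1  {3,4}→1
  3 left: {1,3,4}→1  {2,3,4}→2
  placing 0:l first → 3 extensions
  placing 2:i first → 1 extensions
total linear extensions = 4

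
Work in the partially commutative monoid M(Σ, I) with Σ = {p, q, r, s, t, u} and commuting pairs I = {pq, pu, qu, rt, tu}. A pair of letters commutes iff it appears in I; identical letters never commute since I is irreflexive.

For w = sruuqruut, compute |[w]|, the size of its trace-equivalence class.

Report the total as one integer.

15

#0=s has no predecessor
#1=r depends on [0:s]
#2=u depends on [1:r]
#3=u depends on [2:u]
#4=q depends on [1:r]
#5=r depends on [3:u, 4:q]
#6=u depends on [5:r]
#7=u depends on [6:u]
#8=t depends on [4:q]
sources: [0:s]
N(rest) = Σ N(rest − s) over sources s of rest; N(one piece) = 1:
  size 1 → [7]=1  [8]=1
  size 2 → [6,7]=1  [7,8]=2
  size 3 → [5,6,7]=1  [6,7,8]=3
  size 4 → [3,5,6,7]=1  [5,6,7,8]=4
  size 5 → [2,3,5,6,7]=1  [3,5,6,7,8]=5  [4,5,6,7,8]=4
  size 6 → [2,3,5,6,7,8]=6  [3,4,5,6,7,8]=9
  size 7 → [2,3,4,5,6,7,8]=15
  first=0(s) contributes 15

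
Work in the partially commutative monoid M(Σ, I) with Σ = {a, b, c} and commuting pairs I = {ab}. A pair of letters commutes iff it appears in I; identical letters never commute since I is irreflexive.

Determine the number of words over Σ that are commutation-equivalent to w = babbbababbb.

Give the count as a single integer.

165

#0=b has no predecessor
#1=a has no predecessor
#2=b depends on [0:b]
#3=b depends on [2:b]
#4=b depends on [3:b]
#5=a depends on [1:a]
#6=b depends on [4:b]
#7=a depends on [5:a]
#8=b depends on [6:b]
#9=b depends on [8:b]
#10=b depends on [9:b]
sources: [0:b, 1:a]
N(rest) = Σ N(rest − s) over sources s of rest; N(one piece) = 1:
  size 1 → [7]=1  [10]=1
  size 2 → [5,7]=1  [7,10]=2  [9,10]=1
  size 3 → [1,5,7]=1  [5,7,10]=3  [7,9,10]=3  [8,9,10]=1
  size 4 → [1,5,7,10]=4  [5,7,9,10]=6  [6,8,9,10]=1  [7,8,9,10]=4
  size 5 → [1,5,7,9,10]=10  [4,6,8,9,10]=1  [5,7,8,9,10]=10  [6,7,8,9,10]=5
  size 6 → [1,5,7,8,9,10]=20  [3,4,6,8,9,10]=1  [4,6,7,8,9,10]=6  [5,6,7,8,9,10]=15
  size 7 → [1,5,6,7,8,9,10]=35  [2,3,4,6,8,9,10]=1  [3,4,6,7,8,9,10]=7  [4,5,6,7,8,9,10]=21
  size 8 → [0,2,3,4,6,8,9,10]=1  [1,4,5,6,7,8,9,10]=56  [2,3,4,6,7,8,9,10]=8  [3,4,5,6,7,8,9,10]=28
  size 9 → [0,2,3,4,6,7,8,9,10]=9  [1,3,4,5,6,7,8,9,10]=84  [2,3,4,5,6,7,8,9,10]=36
  first=0(b) contributes 120
  first=1(a) contributes 45
|[w]| = 165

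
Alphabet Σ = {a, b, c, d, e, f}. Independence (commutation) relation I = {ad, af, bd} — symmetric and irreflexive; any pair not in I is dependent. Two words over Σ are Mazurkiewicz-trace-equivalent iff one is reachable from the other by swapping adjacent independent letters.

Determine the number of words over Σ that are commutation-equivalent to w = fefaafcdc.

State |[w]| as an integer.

6

piece 0:f — minimal
piece 1:e rests on {0:f}
piece 2:f rests on {1:e}
piece 3:a rests on {1:e}
piece 4:a rests on {3:a}
piece 5:f rests on {2:f}
piece 6:c rests on {4:a, 5:f}
piece 7:d rests on {6:c}
piece 8:c rests on {7:d}
minimal pieces: {0:f}
ways to finish when only these pieces remain (= sum over removing one remaining piece with nothing left below it):
  1 left: {8}→1
  2 left: {7,8}→1
  3 left: {6,7,8}→1
  4 left: {4,6,7,8}→1  {5,6,7,8}→1
  5 left: {2,5,6,7,8}→1  {3,4,6,7,8}→1  {4,5,6,7,8}→2
  6 left: {2,4,5,6,7,8}→3  {3,4,5,6,7,8}→3
  7 left: {2,3,4,5,6,7,8}→6
  placing 0:f first → 6 extensions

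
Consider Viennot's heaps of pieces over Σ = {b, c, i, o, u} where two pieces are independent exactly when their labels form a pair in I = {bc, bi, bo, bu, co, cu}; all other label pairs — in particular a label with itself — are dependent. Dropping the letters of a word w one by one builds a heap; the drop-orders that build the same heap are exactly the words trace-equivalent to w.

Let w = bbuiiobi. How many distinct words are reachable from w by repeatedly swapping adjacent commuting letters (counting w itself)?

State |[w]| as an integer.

piece 0:b — minimal
piece 1:b rests on {0:b}
piece 2:u — minimal
piece 3:i rests on {2:u}
piece 4:i rests on {3:i}
piece 5:o rests on {4:i}
piece 6:b rests on {1:b}
piece 7:i rests on {5:o}
minimal pieces: {0:b, 2:u}
ways to finish when only these pieces remain (= sum over removing one remaining piece with nothing left below it):
  1 left: {6}→1  {7}→1
  2 left: {1,6}→1  {5,7}→1  {6,7}→2
  3 left: {0,1,6}→1  {1,6,7}→3  {4,5,7}→1  {5,6,7}→3
  4 left: {0,1,6,7}→4  {1,5,6,7}→6  {3,4,5,7}→1  {4,5,6,7}→4
  5 left: {0,1,5,6,7}→10  {1,4,5,6,7}→10  {2,3,4,5,7}→1  {3,4,5,6,7}→5
  6 left: {0,1,4,5,6,7}→20  {1,3,4,5,6,7}→15  {2,3,4,5,6,7}→6
  placing 0:b first → 21 extensions
  placing 2:u first → 35 extensions
total linear extensions = 56

56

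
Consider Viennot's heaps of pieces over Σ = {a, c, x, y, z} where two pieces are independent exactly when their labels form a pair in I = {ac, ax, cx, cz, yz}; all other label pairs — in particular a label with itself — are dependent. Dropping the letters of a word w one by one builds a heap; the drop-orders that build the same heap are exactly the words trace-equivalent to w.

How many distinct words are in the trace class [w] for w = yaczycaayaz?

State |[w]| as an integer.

17

piece 0:y — minimal
piece 1:a rests on {0:y}
piece 2:c rests on {0:y}
piece 3:z rests on {1:a}
piece 4:y rests on {1:a, 2:c}
piece 5:c rests on {4:y}
piece 6:a rests on {3:z, 4:y}
piece 7:a rests on {6:a}
piece 8:y rests on {5:c, 7:a}
piece 9:a rests on {8:y}
piece 10:z rests on {9:a}
minimal pieces: {0:y}
ways to finish when only these pieces remain (= sum over removing one remaining piece with nothing left below it):
  1 left: {10}→1
  2 left: {9,10}→1
  3 left: {8,9,10}→1
  4 left: {5,8,9,10}→1  {7,8,9,10}→1
  5 left: {5,7,8,9,10}→2  {6,7,8,9,10}→1
  6 left: {3,6,7,8,9,10}→1  {5,6,7,8,9,10}→3
  7 left: {3,5,6,7,8,9,10}→4  {4,5,6,7,8,9,10}→3
  8 left: {2,4,5,6,7,8,9,10}→3  {3,4,5,6,7,8,9,10}→7
  9 left: {1,3,4,5,6,7,8,9,10}→7  {2,3,4,5,6,7,8,9,10}→10
  placing 0:y first → 17 extensions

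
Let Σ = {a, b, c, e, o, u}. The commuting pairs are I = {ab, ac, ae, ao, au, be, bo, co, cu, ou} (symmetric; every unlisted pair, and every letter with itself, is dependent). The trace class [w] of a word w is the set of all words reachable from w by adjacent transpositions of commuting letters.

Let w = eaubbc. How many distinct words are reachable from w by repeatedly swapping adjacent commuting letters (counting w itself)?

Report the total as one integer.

6

0(e) covers ∅
1(a) covers ∅
2(u) covers 0:e
3(b) covers 2:u
4(b) covers 3:b
5(c) covers 4:b
floor of heap: 0:e, 1:a
completions by unplaced set U, small U first (add the entries for U minus each lowest piece of U):
  |U|=1: {1}:1  {5}:1
  |U|=2: {1,5}:2  {4,5}:1
  |U|=3: {1,4,5}:3  {3,4,5}:1
  |U|=4: {1,3,4,5}:4  {2,3,4,5}:1
  start at 0(e): 5
  start at 1(a): 1
sum over floor = 6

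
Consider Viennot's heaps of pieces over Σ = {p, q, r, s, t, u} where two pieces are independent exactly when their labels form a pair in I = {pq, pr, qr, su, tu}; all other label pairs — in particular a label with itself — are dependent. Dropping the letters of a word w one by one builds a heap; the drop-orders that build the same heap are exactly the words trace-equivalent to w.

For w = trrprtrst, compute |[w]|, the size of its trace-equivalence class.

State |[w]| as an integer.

4

piece 0:t — minimal
piece 1:r rests on {0:t}
piece 2:r rests on {1:r}
piece 3:p rests on {0:t}
piece 4:r rests on {2:r}
piece 5:t rests on {3:p, 4:r}
piece 6:r rests on {5:t}
piece 7:s rests on {6:r}
piece 8:t rests on {7:s}
minimal pieces: {0:t}
ways to finish when only these pieces remain (= sum over removing one remaining piece with nothing left below it):
  1 left: {8}→1
  2 left: {7,8}→1
  3 left: {6,7,8}→1
  4 left: {5,6,7,8}→1
  5 left: {3,5,6,7,8}→1  {4,5,6,7,8}→1
  6 left: {2,4,5,6,7,8}→1  {3,4,5,6,7,8}→2
  7 left: {1,2,4,5,6,7,8}→1  {2,3,4,5,6,7,8}→3
  placing 0:t first → 4 extensions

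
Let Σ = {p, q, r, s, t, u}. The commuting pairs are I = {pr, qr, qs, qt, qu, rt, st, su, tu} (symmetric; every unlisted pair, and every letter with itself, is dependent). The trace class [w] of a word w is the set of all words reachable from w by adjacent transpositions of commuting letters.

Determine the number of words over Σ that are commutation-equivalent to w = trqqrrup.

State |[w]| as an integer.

105

drop 0:t onto floor
drop 1:r onto floor
drop 2:q onto floor
drop 3:q onto {2:q}
drop 4:r onto {1:r}
drop 5:r onto {4:r}
drop 6:u onto {5:r}
drop 7:p onto {0:t, 3:q, 6:u}
ground layer = {0:t, 1:r, 2:q}
drop-orders for the pieces not yet dropped (sum over which currently-grounded one goes next):
  1 to go: {7} 1
  2 to go: {0,7} 1  {3,7} 1  {6,7} 1
  3 to go: {0,3,7} 2  {0,6,7} 2  {2,3,7} 1  {3,6,7} 2  {5,6,7} 1
  4 to go: {0,2,3,7} 3  {0,3,6,7} 6  {0,5,6,7} 3  {2,3,6,7} 3  {3,5,6,7} 3  {4,5,6,7} 1
  5 to go: {0,2,3,6,7} 12  {0,3,5,6,7} 12  {0,4,5,6,7} 4  {1,4,5,6,7} 1  {2,3,5,6,7} 6  {3,4,5,6,7} 4
  6 to go: {0,1,4,5,6,7} 5  {0,2,3,5,6,7} 30  {0,3,4,5,6,7} 20  {1,3,4,5,6,7} 5  {2,3,4,5,6,7} 10
  if 0:t drops first: 15 orders
  if 1:r drops first: 60 orders
  if 2:q drops first: 30 orders
heap linearizations: 105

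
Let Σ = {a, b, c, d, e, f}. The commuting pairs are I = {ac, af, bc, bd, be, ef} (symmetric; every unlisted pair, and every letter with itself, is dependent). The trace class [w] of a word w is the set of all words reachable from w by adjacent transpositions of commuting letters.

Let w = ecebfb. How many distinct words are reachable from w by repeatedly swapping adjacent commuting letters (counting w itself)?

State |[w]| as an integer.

10

#0=e has no predecessor
#1=c depends on [0:e]
#2=e depends on [1:c]
#3=b has no predecessor
#4=f depends on [1:c, 3:b]
#5=b depends on [4:f]
sources: [0:e, 3:b]
N(rest) = Σ N(rest − s) over sources s of rest; N(one piece) = 1:
  size 1 → [2]=1  [5]=1
  size 2 → [2,5]=2  [4,5]=1
  size 3 → [2,4,5]=3  [3,4,5]=1
  size 4 → [1,2,4,5]=3  [2,3,4,5]=4
  first=0(e) contributes 7
  first=3(b) contributes 3
|[w]| = 10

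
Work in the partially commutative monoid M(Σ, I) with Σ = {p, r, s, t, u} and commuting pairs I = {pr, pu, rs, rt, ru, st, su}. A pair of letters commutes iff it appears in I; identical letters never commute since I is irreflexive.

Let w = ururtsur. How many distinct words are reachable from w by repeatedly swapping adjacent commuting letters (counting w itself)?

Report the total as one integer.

0(u) covers ∅
1(r) covers ∅
2(u) covers 0:u
3(r) covers 1:r
4(t) covers 2:u
5(s) covers ∅
6(u) covers 4:t
7(r) covers 3:r
floor of heap: 0:u, 1:r, 5:s
completions by unplaced set U, small U first (add the entries for U minus each lowest piece of U):
  |U|=1: {5}:1  {6}:1  {7}:1
  |U|=2: {3,7}:1  {4,6}:1  {5,6}:2  {5,7}:2  {6,7}:2
  |U|=3: {1,3,7}:1  {2,4,6}:1  {3,5,7}:3  {3,6,7}:3  {4,5,6}:3  {4,6,7}:3  {5,6,7}:6
  |U|=4: {0,2,4,6}:1  {1,3,5,7}:4  {1,3,6,7}:4  {2,4,5,6}:4  {2,4,6,7}:4  {3,4,6,7}:6  {3,5,6,7}:12  {4,5,6,7}:12
  |U|=5: {0,2,4,5,6}:5  {0,2,4,6,7}:5  {1,3,4,6,7}:10  {1,3,5,6,7}:20  {2,3,4,6,7}:10  {2,4,5,6,7}:20  {3,4,5,6,7}:30
  |U|=6: {0,2,3,4,6,7}:15  {0,2,4,5,6,7}:30  {1,2,3,4,6,7}:20  {1,3,4,5,6,7}:60  {2,3,4,5,6,7}:60
  start at 0(u): 140
  start at 1(r): 105
  start at 5(s): 35
sum over floor = 280

280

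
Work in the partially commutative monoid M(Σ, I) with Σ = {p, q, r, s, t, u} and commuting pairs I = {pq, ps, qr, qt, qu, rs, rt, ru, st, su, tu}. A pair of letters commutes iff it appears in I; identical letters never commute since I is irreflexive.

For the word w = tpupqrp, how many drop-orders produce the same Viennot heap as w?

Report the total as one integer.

7

#0=t has no predecessor
#1=p depends on [0:t]
#2=u depends on [1:p]
#3=p depends on [2:u]
#4=q has no predecessor
#5=r depends on [3:p]
#6=p depends on [5:r]
sources: [0:t, 4:q]
N(rest) = Σ N(rest − s) over sources s of rest; N(one piece) = 1:
  size 1 → [4]=1  [6]=1
  size 2 → [4,6]=2  [5,6]=1
  size 3 → [3,5,6]=1  [4,5,6]=3
  size 4 → [2,3,5,6]=1  [3,4,5,6]=4
  size 5 → [1,2,3,5,6]=1  [2,3,4,5,6]=5
  first=0(t) contributes 6
  first=4(q) contributes 1
|[w]| = 7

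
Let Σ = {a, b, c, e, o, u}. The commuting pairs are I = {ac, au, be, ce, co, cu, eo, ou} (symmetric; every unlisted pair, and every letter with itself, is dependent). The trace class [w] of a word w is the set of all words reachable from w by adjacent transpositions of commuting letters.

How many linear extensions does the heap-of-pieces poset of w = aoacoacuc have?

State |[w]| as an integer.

504

0(a) covers ∅
1(o) covers 0:a
2(a) covers 1:o
3(c) covers ∅
4(o) covers 2:a
5(a) covers 4:o
6(c) covers 3:c
7(u) covers ∅
8(c) covers 6:c
floor of heap: 0:a, 3:c, 7:u
completions by unplaced set U, small U first (add the entries for U minus each lowest piece of U):
  |U|=1: {5}:1  {7}:1  {8}:1
  |U|=2: {4,5}:1  {5,7}:2  {5,8}:2  {6,8}:1  {7,8}:2
  |U|=3: {2,4,5}:1  {3,6,8}:1  {4,5,7}:3  {4,5,8}:3  {5,6,8}:3  {5,7,8}:6  {6,7,8}:3
  |U|=4: {1,2,4,5}:1  {2,4,5,7}:4  {2,4,5,8}:4  {3,5,6,8}:4  {3,6,7,8}:4  {4,5,6,8}:6  {4,5,7,8}:12  {5,6,7,8}:12
  |U|=5: {0,1,2,4,5}:1  {1,2,4,5,7}:5  {1,2,4,5,8}:5  {2,4,5,6,8}:10  {2,4,5,7,8}:20  {3,4,5,6,8}:10  {3,5,6,7,8}:20  {4,5,6,7,8}:30
  |U|=6: {0,1,2,4,5,7}:6  {0,1,2,4,5,8}:6  {1,2,4,5,6,8}:15  {1,2,4,5,7,8}:30  {2,3,4,5,6,8}:20  {2,4,5,6,7,8}:60  {3,4,5,6,7,8}:60
  |U|=7: {0,1,2,4,5,6,8}:21  {0,1,2,4,5,7,8}:42  {1,2,3,4,5,6,8}:35  {1,2,4,5,6,7,8}:105  {2,3,4,5,6,7,8}:140
  start at 0(a): 280
  start at 3(c): 168
  start at 7(u): 56
sum over floor = 504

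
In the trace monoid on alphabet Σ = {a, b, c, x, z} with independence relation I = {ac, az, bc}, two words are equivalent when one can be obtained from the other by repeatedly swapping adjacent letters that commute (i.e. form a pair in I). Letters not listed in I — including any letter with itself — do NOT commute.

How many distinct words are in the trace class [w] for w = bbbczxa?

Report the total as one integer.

piece 0:b — minimal
piece 1:b rests on {0:b}
piece 2:b rests on {1:b}
piece 3:c — minimal
piece 4:z rests on {2:b, 3:c}
piece 5:x rests on {4:z}
piece 6:a rests on {5:x}
minimal pieces: {0:b, 3:c}
ways to finish when only these pieces remain (= sum over removing one remaining piece with nothing left below it):
  1 left: {6}→1
  2 left: {5,6}→1
  3 left: {4,5,6}→1
  4 left: {2,4,5,6}→1  {3,4,5,6}→1
  5 left: {1,2,4,5,6}→1  {2,3,4,5,6}→2
  placing 0:b first → 3 extensions
  placing 3:c first → 1 extensions
total linear extensions = 4

4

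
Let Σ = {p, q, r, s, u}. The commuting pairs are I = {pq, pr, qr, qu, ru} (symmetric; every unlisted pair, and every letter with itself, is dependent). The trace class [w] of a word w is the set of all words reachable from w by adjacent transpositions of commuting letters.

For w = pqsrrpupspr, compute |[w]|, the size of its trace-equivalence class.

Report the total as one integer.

drop 0:p onto floor
drop 1:q onto floor
drop 2:s onto {0:p, 1:q}
drop 3:r onto {2:s}
drop 4:r onto {3:r}
drop 5:p onto {2:s}
drop 6:u onto {5:p}
drop 7:p onto {6:u}
drop 8:s onto {4:r, 7:p}
drop 9:p onto {8:s}
drop 10:r onto {8:s}
ground layer = {0:p, 1:q}
drop-orders for the pieces not yet dropped (sum over which currently-grounded one goes next):
  1 to go: {9} 1  {10} 1
  2 to go: {9,10} 2
  3 to go: {8,9,10} 2
  4 to go: {4,8,9,10} 2  {7,8,9,10} 2
  5 to go: {3,4,8,9,10} 2  {4,7,8,9,10} 4  {6,7,8,9,10} 2
  6 to go: {3,4,7,8,9,10} 6  {4,6,7,8,9,10} 6  {5,6,7,8,9,10} 2
  7 to go: {3,4,6,7,8,9,10} 12  {4,5,6,7,8,9,10} 8
  8 to go: {3,4,5,6,7,8,9,10} 20
  9 to go: {2,3,4,5,6,7,8,9,10} 20
  if 0:p drops first: 20 orders
  if 1:q drops first: 20 orders
heap linearizations: 40

40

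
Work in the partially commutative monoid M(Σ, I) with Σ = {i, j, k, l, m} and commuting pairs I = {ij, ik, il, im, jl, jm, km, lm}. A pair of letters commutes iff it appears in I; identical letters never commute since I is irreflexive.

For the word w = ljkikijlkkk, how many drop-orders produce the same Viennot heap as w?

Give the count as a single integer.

220

piece 0:l — minimal
piece 1:j — minimal
piece 2:k rests on {0:l, 1:j}
piece 3:i — minimal
piece 4:k rests on {2:k}
piece 5:i rests on {3:i}
piece 6:j rests on {4:k}
piece 7:l rests on {4:k}
piece 8:k rests on {6:j, 7:l}
piece 9:k rests on {8:k}
piece 10:k rests on {9:k}
minimal pieces: {0:l, 1:j, 3:i}
ways to finish when only these pieces remain (= sum over removing one remaining piece with nothing left below it):
  1 left: {5}→1  {10}→1
  2 left: {3,5}→1  {5,10}→2  {9,10}→1
  3 left: {3,5,10}→3  {5,9,10}→3  {8,9,10}→1
  4 left: {3,5,9,10}→6  {5,8,9,10}→4  {6,8,9,10}→1  {7,8,9,10}→1
  5 left: {3,5,8,9,10}→10  {5,6,8,9,10}→5  {5,7,8,9,10}→5  {6,7,8,9,10}→2
  6 left: {3,5,6,8,9,10}→15  {3,5,7,8,9,10}→15  {4,6,7,8,9,10}→2  {5,6,7,8,9,10}→12
  7 left: {2,4,6,7,8,9,10}→2  {3,5,6,7,8,9,10}→42  {4,5,6,7,8,9,10}→14
  8 left: {0,2,4,6,7,8,9,10}→2  {1,2,4,6,7,8,9,10}→2  {2,4,5,6,7,8,9,10}→16  {3,4,5,6,7,8,9,10}→56
  9 left: {0,1,2,4,6,7,8,9,10}→4  {0,2,4,5,6,7,8,9,10}→18  {1,2,4,5,6,7,8,9,10}→18  {2,3,4,5,6,7,8,9,10}→72
  placing 0:l first → 90 extensions
  placing 1:j first → 90 extensions
  placing 3:i first → 40 extensions
total linear extensions = 220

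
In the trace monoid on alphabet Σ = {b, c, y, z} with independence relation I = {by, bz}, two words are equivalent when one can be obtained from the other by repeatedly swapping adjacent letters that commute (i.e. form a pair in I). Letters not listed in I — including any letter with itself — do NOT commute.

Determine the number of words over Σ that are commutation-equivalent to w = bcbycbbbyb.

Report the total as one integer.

drop 0:b onto floor
drop 1:c onto {0:b}
drop 2:b onto {1:c}
drop 3:y onto {1:c}
drop 4:c onto {2:b, 3:y}
drop 5:b onto {4:c}
drop 6:b onto {5:b}
drop 7:b onto {6:b}
drop 8:y onto {4:c}
drop 9:b onto {7:b}
ground layer = {0:b}
drop-orders for the pieces not yet dropped (sum over which currently-grounded one goes next):
  1 to go: {8} 1  {9} 1
  2 to go: {7,9} 1  {8,9} 2
  3 to go: {6,7,9} 1  {7,8,9} 3
  4 to go: {5,6,7,9} 1  {6,7,8,9} 4
  5 to go: {5,6,7,8,9} 5
  6 to go: {4,5,6,7,8,9} 5
  7 to go: {2,4,5,6,7,8,9} 5  {3,4,5,6,7,8,9} 5
  8 to go: {2,3,4,5,6,7,8,9} 10
  if 0:b drops first: 10 orders

10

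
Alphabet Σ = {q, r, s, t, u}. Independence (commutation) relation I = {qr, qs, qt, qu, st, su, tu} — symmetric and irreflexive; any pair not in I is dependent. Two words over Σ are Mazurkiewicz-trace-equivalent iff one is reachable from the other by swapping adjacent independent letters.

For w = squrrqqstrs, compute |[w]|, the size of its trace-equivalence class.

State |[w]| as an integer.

660

#0=s has no predecessor
#1=q has no predecessor
#2=u has no predecessor
#3=r depends on [0:s, 2:u]
#4=r depends on [3:r]
#5=q depends on [1:q]
#6=q depends on [5:q]
#7=s depends on [4:r]
#8=t depends on [4:r]
#9=r depends on [7:s, 8:t]
#10=s depends on [9:r]
sources: [0:s, 1:q, 2:u]
N(rest) = Σ N(rest − s) over sources s of rest; N(one piece) = 1:
  size 1 → [6]=1  [10]=1
  size 2 → [5,6]=1  [6,10]=2  [9,10]=1
  size 3 → [1,5,6]=1  [5,6,10]=3  [6,9,10]=3  [7,9,10]=1  [8,9,10]=1
  size 4 → [1,5,6,10]=4  [5,6,9,10]=6  [6,7,9,10]=4  [6,8,9,10]=4  [7,8,9,10]=2
  size 5 → [1,5,6,9,10]=10  [4,7,8,9,10]=2  [5,6,7,9,10]=10  [5,6,8,9,10]=10  [6,7,8,9,10]=10
  size 6 → [1,5,6,7,9,10]=20  [1,5,6,8,9,10]=20  [3,4,7,8,9,10]=2  [4,6,7,8,9,10]=12  [5,6,7,8,9,10]=30
  size 7 → [0,3,4,7,8,9,10]=2  [1,5,6,7,8,9,10]=70  [2,3,4,7,8,9,10]=2  [3,4,6,7,8,9,10]=14  [4,5,6,7,8,9,10]=42
  size 8 → [0,2,3,4,7,8,9,10]=4  [0,3,4,6,7,8,9,10]=16  [1,4,5,6,7,8,9,10]=112  [2,3,4,6,7,8,9,10]=16  [3,4,5,6,7,8,9,10]=56
  size 9 → [0,2,3,4,6,7,8,9,10]=36  [0,3,4,5,6,7,8,9,10]=72  [1,3,4,5,6,7,8,9,10]=168  [2,3,4,5,6,7,8,9,10]=72
  first=0(s) contributes 240
  first=1(q) contributes 180
  first=2(u) contributes 240
|[w]| = 660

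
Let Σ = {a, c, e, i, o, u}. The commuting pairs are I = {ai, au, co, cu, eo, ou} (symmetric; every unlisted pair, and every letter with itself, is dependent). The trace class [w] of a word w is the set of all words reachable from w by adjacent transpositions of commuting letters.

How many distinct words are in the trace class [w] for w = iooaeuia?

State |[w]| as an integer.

3

piece 0:i — minimal
piece 1:o rests on {0:i}
piece 2:o rests on {1:o}
piece 3:a rests on {2:o}
piece 4:e rests on {3:a}
piece 5:u rests on {4:e}
piece 6:i rests on {5:u}
piece 7:a rests on {4:e}
minimal pieces: {0:i}
ways to finish when only these pieces remain (= sum over removing one remaining piece with nothing left below it):
  1 left: {6}→1  {7}→1
  2 left: {5,6}→1  {6,7}→2
  3 left: {5,6,7}→3
  4 left: {4,5,6,7}→3
  5 left: {3,4,5,6,7}→3
  6 left: {2,3,4,5,6,7}→3
  placing 0:i first → 3 extensions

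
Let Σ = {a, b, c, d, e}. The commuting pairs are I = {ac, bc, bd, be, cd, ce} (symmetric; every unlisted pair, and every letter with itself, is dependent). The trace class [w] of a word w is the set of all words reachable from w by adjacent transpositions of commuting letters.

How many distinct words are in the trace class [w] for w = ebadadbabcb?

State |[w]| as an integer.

#0=e has no predecessor
#1=b has no predecessor
#2=a depends on [0:e, 1:b]
#3=d depends on [2:a]
#4=a depends on [3:d]
#5=d depends on [4:a]
#6=b depends on [4:a]
#7=a depends on [5:d, 6:b]
#8=b depends on [7:a]
#9=c has no predecessor
#10=b depends on [8:b]
sources: [0:e, 1:b, 9:c]
N(rest) = Σ N(rest − s) over sources s of rest; N(one piece) = 1:
  size 1 → [9]=1  [10]=1
  size 2 → [8,10]=1  [9,10]=2
  size 3 → [7,8,10]=1  [8,9,10]=3
  size 4 → [5,7,8,10]=1  [6,7,8,10]=1  [7,8,9,10]=4
  size 5 → [5,6,7,8,10]=2  [5,7,8,9,10]=5  [6,7,8,9,10]=5
  size 6 → [4,5,6,7,8,10]=2  [5,6,7,8,9,10]=12
  size 7 → [3,4,5,6,7,8,10]=2  [4,5,6,7,8,9,10]=14
  size 8 → [2,3,4,5,6,7,8,10]=2  [3,4,5,6,7,8,9,10]=16
  size 9 → [0,2,3,4,5,6,7,8,10]=2  [1,2,3,4,5,6,7,8,10]=2  [2,3,4,5,6,7,8,9,10]=18
  first=0(e) contributes 20
  first=1(b) contributes 20
  first=9(c) contributes 4
|[w]| = 44

44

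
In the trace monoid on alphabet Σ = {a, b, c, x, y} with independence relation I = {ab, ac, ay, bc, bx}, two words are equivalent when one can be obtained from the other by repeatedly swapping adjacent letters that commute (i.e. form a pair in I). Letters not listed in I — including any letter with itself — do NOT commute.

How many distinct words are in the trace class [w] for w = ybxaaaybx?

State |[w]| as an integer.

drop 0:y onto floor
drop 1:b onto {0:y}
drop 2:x onto {0:y}
drop 3:a onto {2:x}
drop 4:a onto {3:a}
drop 5:a onto {4:a}
drop 6:y onto {1:b, 2:x}
drop 7:b onto {6:y}
drop 8:x onto {5:a, 6:y}
ground layer = {0:y}
drop-orders for the pieces not yet dropped (sum over which currently-grounded one goes next):
  1 to go: {7} 1  {8} 1
  2 to go: {5,8} 1  {7,8} 2
  3 to go: {4,5,8} 1  {5,7,8} 3  {6,7,8} 2
  4 to go: {1,6,7,8} 2  {3,4,5,8} 1  {4,5,7,8} 4  {5,6,7,8} 5
  5 to go: {1,5,6,7,8} 7  {3,4,5,7,8} 5  {4,5,6,7,8} 9
  6 to go: {1,4,5,6,7,8} 16  {3,4,5,6,7,8} 14
  7 to go: {1,3,4,5,6,7,8} 30  {2,3,4,5,6,7,8} 14
  if 0:y drops first: 44 orders

44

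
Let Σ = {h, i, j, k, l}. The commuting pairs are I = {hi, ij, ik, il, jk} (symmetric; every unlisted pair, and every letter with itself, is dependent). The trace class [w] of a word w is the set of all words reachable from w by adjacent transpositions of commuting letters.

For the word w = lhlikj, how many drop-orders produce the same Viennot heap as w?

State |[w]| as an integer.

#0=l has no predecessor
#1=h depends on [0:l]
#2=l depends on [1:h]
#3=i has no predecessor
#4=k depends on [2:l]
#5=j depends on [2:l]
sources: [0:l, 3:i]
N(rest) = Σ N(rest − s) over sources s of rest; N(one piece) = 1:
  size 1 → [3]=1  [4]=1  [5]=1
  size 2 → [3,4]=2  [3,5]=2  [4,5]=2
  size 3 → [2,4,5]=2  [3,4,5]=6
  size 4 → [1,2,4,5]=2  [2,3,4,5]=8
  first=0(l) contributes 10
  first=3(i) contributes 2
|[w]| = 12

12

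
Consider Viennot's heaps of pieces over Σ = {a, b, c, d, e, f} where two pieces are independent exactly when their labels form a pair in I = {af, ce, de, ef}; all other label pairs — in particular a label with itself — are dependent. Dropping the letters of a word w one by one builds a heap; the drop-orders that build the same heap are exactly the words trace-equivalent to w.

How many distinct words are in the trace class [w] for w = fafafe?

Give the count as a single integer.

piece 0:f — minimal
piece 1:a — minimal
piece 2:f rests on {0:f}
piece 3:a rests on {1:a}
piece 4:f rests on {2:f}
piece 5:e rests on {3:a}
minimal pieces: {0:f, 1:a}
ways to finish when only these pieces remain (= sum over removing one remaining piece with nothing left below it):
  1 left: {4}→1  {5}→1
  2 left: {2,4}→1  {3,5}→1  {4,5}→2
  3 left: {0,2,4}→1  {1,3,5}→1  {2,4,5}→3  {3,4,5}→3
  4 left: {0,2,4,5}→4  {1,3,4,5}→4  {2,3,4,5}→6
  placing 0:f first → 10 extensions
  placing 1:a first → 10 extensions
total linear extensions = 20

20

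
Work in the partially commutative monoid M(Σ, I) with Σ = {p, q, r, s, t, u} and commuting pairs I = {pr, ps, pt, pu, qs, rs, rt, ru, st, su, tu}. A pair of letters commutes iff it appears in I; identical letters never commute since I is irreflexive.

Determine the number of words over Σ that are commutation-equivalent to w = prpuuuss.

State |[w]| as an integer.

piece 0:p — minimal
piece 1:r — minimal
piece 2:p rests on {0:p}
piece 3:u — minimal
piece 4:u rests on {3:u}
piece 5:u rests on {4:u}
piece 6:s — minimal
piece 7:s rests on {6:s}
minimal pieces: {0:p, 1:r, 3:u, 6:s}
ways to finish when only these pieces remain (= sum over removing one remaining piece with nothing left below it):
  1 left: {1}→1  {2}→1  {5}→1  {7}→1
  2 left: {0,2}→1  {1,2}→2  {1,5}→2  {1,7}→2  {2,5}→2  {2,7}→2  {4,5}→1  {5,7}→2  {6,7}→1
  3 left: {0,1,2}→3  {0,2,5}→3  {0,2,7}→3  {1,2,5}→6  {1,2,7}→6  {1,4,5}→3  {1,5,7}→6  {1,6,7}→3  {2,4,5}→3  {2,5,7}→6  {2,6,7}→3  {3,4,5}→1  {4,5,7}→3  {5,6,7}→3
  4 left: {0,1,2,5}→12  {0,1,2,7}→12  {0,2,4,5}→6  {0,2,5,7}→12  {0,2,6,7}→6  {1,2,4,5}→12  {1,2,5,7}→24  {1,2,6,7}→12  {1,3,4,5}→4  {1,4,5,7}→12  {1,5,6,7}→12  {2,3,4,5}→4  {2,4,5,7}→12  {2,5,6,7}→12  {3,4,5,7}→4  {4,5,6,7}→6
  5 left: {0,1,2,4,5}→30  {0,1,2,5,7}→60  {0,1,2,6,7}→30  {0,2,3,4,5}→10  {0,2,4,5,7}→30  {0,2,5,6,7}→30  {1,2,3,4,5}→20  {1,2,4,5,7}→60  {1,2,5,6,7}→60  {1,3,4,5,7}→20  {1,4,5,6,7}→30  {2,3,4,5,7}→20  {2,4,5,6,7}→30  {3,4,5,6,7}→10
  6 left: {0,1,2,3,4,5}→60  {0,1,2,4,5,7}→180  {0,1,2,5,6,7}→180  {0,2,3,4,5,7}→60  {0,2,4,5,6,7}→90  {1,2,3,4,5,7}→120  {1,2,4,5,6,7}→180  {1,3,4,5,6,7}→60  {2,3,4,5,6,7}→60
  placing 0:p first → 420 extensions
  placing 1:r first → 210 extensions
  placing 3:u first → 630 extensions
  placing 6:s first → 420 extensions
total linear extensions = 1680

1680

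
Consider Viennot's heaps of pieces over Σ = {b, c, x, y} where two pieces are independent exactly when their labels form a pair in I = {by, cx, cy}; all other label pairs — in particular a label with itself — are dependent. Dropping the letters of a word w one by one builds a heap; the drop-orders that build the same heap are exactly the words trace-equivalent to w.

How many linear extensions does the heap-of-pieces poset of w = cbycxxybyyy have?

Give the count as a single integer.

80

drop 0:c onto floor
drop 1:b onto {0:c}
drop 2:y onto floor
drop 3:c onto {1:b}
drop 4:x onto {1:b, 2:y}
drop 5:x onto {4:x}
drop 6:y onto {5:x}
drop 7:b onto {3:c, 5:x}
drop 8:y onto {6:y}
drop 9:y onto {8:y}
drop 10:y onto {9:y}
ground layer = {0:c, 2:y}
drop-orders for the pieces not yet dropped (sum over which currently-grounded one goes next):
  1 to go: {7} 1  {10} 1
  2 to go: {3,7} 1  {7,10} 2  {9,10} 1
  3 to go: {3,7,10} 3  {7,9,10} 3  {8,9,10} 1
  4 to go: {3,7,9,10} 6  {6,8,9,10} 1  {7,8,9,10} 4
  5 to go: {3,7,8,9,10} 10  {6,7,8,9,10} 5
  6 to go: {3,6,7,8,9,10} 15  {5,6,7,8,9,10} 5
  7 to go: {3,5,6,7,8,9,10} 20  {4,5,6,7,8,9,10} 5
  8 to go: {2,4,5,6,7,8,9,10} 5  {3,4,5,6,7,8,9,10} 25
  9 to go: {1,3,4,5,6,7,8,9,10} 25  {2,3,4,5,6,7,8,9,10} 30
  if 0:c drops first: 55 orders
  if 2:y drops first: 25 orders
heap linearizations: 80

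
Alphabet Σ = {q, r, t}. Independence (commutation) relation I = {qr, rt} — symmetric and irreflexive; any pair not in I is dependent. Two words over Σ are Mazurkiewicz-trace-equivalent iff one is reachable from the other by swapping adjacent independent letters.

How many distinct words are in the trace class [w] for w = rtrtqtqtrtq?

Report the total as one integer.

piece 0:r — minimal
piece 1:t — minimal
piece 2:r rests on {0:r}
piece 3:t rests on {1:t}
piece 4:q rests on {3:t}
piece 5:t rests on {4:q}
piece 6:q rests on {5:t}
piece 7:t rests on {6:q}
piece 8:r rests on {2:r}
piece 9:t rests on {7:t}
piece 10:q rests on {9:t}
minimal pieces: {0:r, 1:t}
ways to finish when only these pieces remain (= sum over removing one remaining piece with nothing left below it):
  1 left: {8}→1  {10}→1
  2 left: {2,8}→1  {8,10}→2  {9,10}→1
  3 left: {0,2,8}→1  {2,8,10}→3  {7,9,10}→1  {8,9,10}→3
  4 left: {0,2,8,10}→4  {2,8,9,10}→6  {6,7,9,10}→1  {7,8,9,10}→4
  5 left: {0,2,8,9,10}→10  {2,7,8,9,10}→10  {5,6,7,9,10}→1  {6,7,8,9,10}→5
  6 left: {0,2,7,8,9,10}→20  {2,6,7,8,9,10}→15  {4,5,6,7,9,10}→1  {5,6,7,8,9,10}→6
  7 left: {0,2,6,7,8,9,10}→35  {2,5,6,7,8,9,10}→21  {3,4,5,6,7,9,10}→1  {4,5,6,7,8,9,10}→7
  8 left: {0,2,5,6,7,8,9,10}→56  {1,3,4,5,6,7,9,10}→1  {2,4,5,6,7,8,9,10}→28  {3,4,5,6,7,8,9,10}→8
  9 left: {0,2,4,5,6,7,8,9,10}→84  {1,3,4,5,6,7,8,9,10}→9  {2,3,4,5,6,7,8,9,10}→36
  placing 0:r first → 45 extensions
  placing 1:t first → 120 extensions
total linear extensions = 165

165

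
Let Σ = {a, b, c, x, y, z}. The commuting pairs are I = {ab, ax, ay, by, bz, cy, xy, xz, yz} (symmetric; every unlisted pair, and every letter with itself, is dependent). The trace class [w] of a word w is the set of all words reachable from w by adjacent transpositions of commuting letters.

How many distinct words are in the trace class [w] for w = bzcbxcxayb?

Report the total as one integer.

0(b) covers ∅
1(z) covers ∅
2(c) covers 0:b, 1:z
3(b) covers 2:c
4(x) covers 3:b
5(c) covers 4:x
6(x) covers 5:c
7(a) covers 5:c
8(y) covers ∅
9(b) covers 6:x
floor of heap: 0:b, 1:z, 8:y
completions by unplaced set U, small U first (add the entries for U minus each lowest piece of U):
  |U|=1: {7}:1  {8}:1  {9}:1
  |U|=2: {6,9}:1  {7,8}:2  {7,9}:2  {8,9}:2
  |U|=3: {6,7,9}:3  {6,8,9}:3  {7,8,9}:6
  |U|=4: {5,6,7,9}:3  {6,7,8,9}:12
  |U|=5: {4,5,6,7,9}:3  {5,6,7,8,9}:15
  |U|=6: {3,4,5,6,7,9}:3  {4,5,6,7,8,9}:18
  |U|=7: {2,3,4,5,6,7,9}:3  {3,4,5,6,7,8,9}:21
  |U|=8: {0,2,3,4,5,6,7,9}:3  {1,2,3,4,5,6,7,9}:3  {2,3,4,5,6,7,8,9}:24
  start at 0(b): 27
  start at 1(z): 27
  start at 8(y): 6
sum over floor = 60

60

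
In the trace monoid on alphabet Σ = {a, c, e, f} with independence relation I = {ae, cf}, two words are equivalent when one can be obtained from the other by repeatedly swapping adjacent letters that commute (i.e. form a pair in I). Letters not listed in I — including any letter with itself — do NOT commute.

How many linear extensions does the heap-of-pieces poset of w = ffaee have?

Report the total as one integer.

3

piece 0:f — minimal
piece 1:f rests on {0:f}
piece 2:a rests on {1:f}
piece 3:e rests on {1:f}
piece 4:e rests on {3:e}
minimal pieces: {0:f}
ways to finish when only these pieces remain (= sum over removing one remaining piece with nothing left below it):
  1 left: {2}→1  {4}→1
  2 left: {2,4}→2  {3,4}→1
  3 left: {2,3,4}→3
  placing 0:f first → 3 extensions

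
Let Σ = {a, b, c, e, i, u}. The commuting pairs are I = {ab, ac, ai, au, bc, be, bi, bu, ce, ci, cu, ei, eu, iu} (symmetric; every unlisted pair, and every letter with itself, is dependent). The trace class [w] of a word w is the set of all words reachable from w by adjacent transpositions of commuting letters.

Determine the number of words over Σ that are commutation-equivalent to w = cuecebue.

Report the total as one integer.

#0=c has no predecessor
#1=u has no predecessor
#2=e has no predecessor
#3=c depends on [0:c]
#4=e depends on [2:e]
#5=b has no predecessor
#6=u depends on [1:u]
#7=e depends on [4:e]
sources: [0:c, 1:u, 2:e, 5:b]
N(rest) = Σ N(rest − s) over sources s of rest; N(one piece) = 1:
  size 1 → [3]=1  [5]=1  [6]=1  [7]=1
  size 2 → [0,3]=1  [1,6]=1  [3,5]=2  [3,6]=2  [3,7]=2  [4,7]=1  [5,6]=2  [5,7]=2  [6,7]=2
  size 3 → [0,3,5]=3  [0,3,6]=3  [0,3,7]=3  [1,3,6]=3  [1,5,6]=3  [1,6,7]=3  [2,4,7]=1  [3,4,7]=3  [3,5,6]=6  [3,5,7]=6  [3,6,7]=6  [4,5,7]=3  [4,6,7]=3  [5,6,7]=6
  size 4 → [0,1,3,6]=6  [0,3,4,7]=6  [0,3,5,6]=12  [0,3,5,7]=12  [0,3,6,7]=12  [1,3,5,6]=12  [1,3,6,7]=12  [1,4,6,7]=6  [1,5,6,7]=12  [2,3,4,7]=4  [2,4,5,7]=4  [2,4,6,7]=4  [3,4,5,7]=12  [3,4,6,7]=12  [3,5,6,7]=24  [4,5,6,7]=12
  size 5 → [0,1,3,5,6]=30  [0,1,3,6,7]=30  [0,2,3,4,7]=10  [0,3,4,5,7]=30  [0,3,4,6,7]=30  [0,3,5,6,7]=60  [1,2,4,6,7]=10  [1,3,4,6,7]=30  [1,3,5,6,7]=60  [1,4,5,6,7]=30  [2,3,4,5,7]=20  [2,3,4,6,7]=20  [2,4,5,6,7]=20  [3,4,5,6,7]=60
  size 6 → [0,1,3,4,6,7]=90  [0,1,3,5,6,7]=180  [0,2,3,4,5,7]=60  [0,2,3,4,6,7]=60  [0,3,4,5,6,7]=180  [1,2,3,4,6,7]=60  [1,2,4,5,6,7]=60  [1,3,4,5,6,7]=180  [2,3,4,5,6,7]=120
  first=0(c) contributes 420
  first=1(u) contributes 420
  first=2(e) contributes 630
  first=5(b) contributes 210
|[w]| = 1680

1680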